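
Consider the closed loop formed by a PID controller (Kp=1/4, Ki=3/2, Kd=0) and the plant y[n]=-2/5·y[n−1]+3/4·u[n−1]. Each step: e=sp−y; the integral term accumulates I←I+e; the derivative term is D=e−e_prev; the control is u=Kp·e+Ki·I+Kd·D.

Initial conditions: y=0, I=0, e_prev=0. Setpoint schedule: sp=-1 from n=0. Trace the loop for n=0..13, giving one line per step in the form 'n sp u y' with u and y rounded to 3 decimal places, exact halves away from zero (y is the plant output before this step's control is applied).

(exact arithmetic carried between steps; '≈' marks a value shown rounded to 6 d.p. or computed from one; I and e_prev carry over from the previous line; the table rounds u and y to 3 d.p., halves away from zero)
n=0: y=0, sp=-1, e=sp−y=-1; I=-1, D=e−e_prev=-1; u=1/4·(-1)+3/2·(-1)+0·(-1)=-1.75; next y=-2/5·0+3/4·(-1.75)=-1.3125
n=1: y=-1.3125, sp=-1, e=sp−y=0.3125; I=-0.6875, D=e−e_prev=1.3125; u=1/4·0.3125+3/2·(-0.6875)+0·1.3125=-0.953125; next y=-2/5·(-1.3125)+3/4·(-0.953125)≈-0.189844
n=2: y≈-0.189844, sp=-1, e=sp−y≈-0.810156; I≈-1.497656, D=e−e_prev≈-1.122656; u=1/4·(-0.810156)+3/2·(-1.497656)+0·(-1.122656)≈-2.449023; next y=-2/5·(-0.189844)+3/4·(-2.449023)≈-1.760830
n=3: y≈-1.760830, sp=-1, e=sp−y≈0.760830; I≈-0.736826, D=e−e_prev≈1.570986; u=1/4·0.760830+3/2·(-0.736826)+0·1.570986≈-0.915032; next y=-2/5·(-1.760830)+3/4·(-0.915032)≈0.018058
n=4: y≈0.018058, sp=-1, e=sp−y≈-1.018058; I≈-1.754884, D=e−e_prev≈-1.778888; u=1/4·(-1.018058)+3/2·(-1.754884)+0·(-1.778888)≈-2.886841; next y=-2/5·0.018058+3/4·(-2.886841)≈-2.172354
n=5: y≈-2.172354, sp=-1, e=sp−y≈1.172354; I≈-0.582530, D=e−e_prev≈2.190412; u=1/4·1.172354+3/2·(-0.582530)+0·2.190412≈-0.580707; next y=-2/5·(-2.172354)+3/4·(-0.580707)≈0.433412
n=6: y≈0.433412, sp=-1, e=sp−y≈-1.433412; I≈-2.015942, D=e−e_prev≈-2.605766; u=1/4·(-1.433412)+3/2·(-2.015942)+0·(-2.605766)≈-3.382266; next y=-2/5·0.433412+3/4·(-3.382266)≈-2.710064
n=7: y≈-2.710064, sp=-1, e=sp−y≈1.710064; I≈-0.305878, D=e−e_prev≈3.143475; u=1/4·1.710064+3/2·(-0.305878)+0·3.143475≈-0.031301; next y=-2/5·(-2.710064)+3/4·(-0.031301)≈1.060550
n=8: y≈1.060550, sp=-1, e=sp−y≈-2.060550; I≈-2.366428, D=e−e_prev≈-3.770614; u=1/4·(-2.060550)+3/2·(-2.366428)+0·(-3.770614)≈-4.064779; next y=-2/5·1.060550+3/4·(-4.064779)≈-3.472804
n=9: y≈-3.472804, sp=-1, e=sp−y≈2.472804; I≈0.106376, D=e−e_prev≈4.533354; u=1/4·2.472804+3/2·0.106376+0·4.533354≈0.777766; next y=-2/5·(-3.472804)+3/4·0.777766≈1.972446
n=10: y≈1.972446, sp=-1, e=sp−y≈-2.972446; I≈-2.866070, D=e−e_prev≈-5.445250; u=1/4·(-2.972446)+3/2·(-2.866070)+0·(-5.445250)≈-5.042216; next y=-2/5·1.972446+3/4·(-5.042216)≈-4.570640
n=11: y≈-4.570640, sp=-1, e=sp−y≈3.570640; I≈0.704571, D=e−e_prev≈6.543086; u=1/4·3.570640+3/2·0.704571+0·6.543086≈1.949516; next y=-2/5·(-4.570640)+3/4·1.949516≈3.290393
n=12: y≈3.290393, sp=-1, e=sp−y≈-4.290393; I≈-3.585822, D=e−e_prev≈-7.861033; u=1/4·(-4.290393)+3/2·(-3.585822)+0·(-7.861033)≈-6.451332; next y=-2/5·3.290393+3/4·(-6.451332)≈-6.154656
n=13: y≈-6.154656, sp=-1, e=sp−y≈5.154656; I≈1.568834, D=e−e_prev≈9.445049; u=1/4·5.154656+3/2·1.568834+0·9.445049≈3.641915; next y=-2/5·(-6.154656)+3/4·3.641915≈5.193299

0 -1 -1.750 0.000
1 -1 -0.953 -1.313
2 -1 -2.449 -0.190
3 -1 -0.915 -1.761
4 -1 -2.887 0.018
5 -1 -0.581 -2.172
6 -1 -3.382 0.433
7 -1 -0.031 -2.710
8 -1 -4.065 1.061
9 -1 0.778 -3.473
10 -1 -5.042 1.972
11 -1 1.950 -4.571
12 -1 -6.451 3.290
13 -1 3.642 -6.155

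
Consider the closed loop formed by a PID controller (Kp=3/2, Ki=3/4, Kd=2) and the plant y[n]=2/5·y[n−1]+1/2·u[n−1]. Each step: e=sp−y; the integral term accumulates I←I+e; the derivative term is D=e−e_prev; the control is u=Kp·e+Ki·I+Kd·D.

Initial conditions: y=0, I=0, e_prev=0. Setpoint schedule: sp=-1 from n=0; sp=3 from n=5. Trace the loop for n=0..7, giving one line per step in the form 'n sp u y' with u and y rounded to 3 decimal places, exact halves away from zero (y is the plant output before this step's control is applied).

(exact arithmetic carried between steps; '≈' marks a value shown rounded to 6 d.p. or computed from one; I and e_prev carry over from the previous line; the table rounds u and y to 3 d.p., halves away from zero)
n=0: y=0, sp=-1, e=sp−y=-1; I=-1, D=e−e_prev=-1; u=3/2·(-1)+3/4·(-1)+2·(-1)=-4.25; next y=2/5·0+1/2·(-4.25)=-2.125
n=1: y=-2.125, sp=-1, e=sp−y=1.125; I=0.125, D=e−e_prev=2.125; u=3/2·1.125+3/4·0.125+2·2.125=6.03125; next y=2/5·(-2.125)+1/2·6.03125=2.165625
n=2: y=2.165625, sp=-1, e=sp−y=-3.165625; I=-3.040625, D=e−e_prev=-4.290625; u=3/2·(-3.165625)+3/4·(-3.040625)+2·(-4.290625)≈-15.610156; next y=2/5·2.165625+1/2·(-15.610156)≈-6.938828
n=3: y≈-6.938828, sp=-1, e=sp−y≈5.938828; I≈2.898203, D=e−e_prev≈9.104453; u=3/2·5.938828+3/4·2.898203+2·9.104453≈29.290801; next y=2/5·(-6.938828)+1/2·29.290801≈11.869869
n=4: y≈11.869869, sp=-1, e=sp−y≈-12.869869; I≈-9.971666, D=e−e_prev≈-18.808697; u=3/2·(-12.869869)+3/4·(-9.971666)+2·(-18.808697)≈-64.400948; next y=2/5·11.869869+1/2·(-64.400948)≈-27.452526
n=5: y≈-27.452526, sp=3, e=sp−y≈30.452526; I≈20.480860, D=e−e_prev≈43.322395; u=3/2·30.452526+3/4·20.480860+2·43.322395≈147.684225; next y=2/5·(-27.452526)+1/2·147.684225≈62.861102
n=6: y≈62.861102, sp=3, e=sp−y≈-59.861102; I≈-39.380242, D=e−e_prev≈-90.313628; u=3/2·(-59.861102)+3/4·(-39.380242)+2·(-90.313628)≈-299.954091; next y=2/5·62.861102+1/2·(-299.954091)≈-124.832605
n=7: y≈-124.832605, sp=3, e=sp−y≈127.832605; I≈88.452363, D=e−e_prev≈187.693707; u=3/2·127.832605+3/4·88.452363+2·187.693707≈633.475593; next y=2/5·(-124.832605)+1/2·633.475593≈266.804755

0 -1 -4.250 0.000
1 -1 6.031 -2.125
2 -1 -15.610 2.166
3 -1 29.291 -6.939
4 -1 -64.401 11.870
5 3 147.684 -27.453
6 3 -299.954 62.861
7 3 633.476 -124.833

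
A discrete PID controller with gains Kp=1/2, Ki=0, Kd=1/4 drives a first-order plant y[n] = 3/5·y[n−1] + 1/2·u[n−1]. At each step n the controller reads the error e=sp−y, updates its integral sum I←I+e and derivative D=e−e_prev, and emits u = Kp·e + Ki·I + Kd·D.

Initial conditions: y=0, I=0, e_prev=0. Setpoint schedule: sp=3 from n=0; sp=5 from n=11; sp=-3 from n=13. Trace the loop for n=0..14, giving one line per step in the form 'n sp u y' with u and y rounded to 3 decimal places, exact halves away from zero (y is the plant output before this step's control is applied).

0 3 2.250 0.000
1 3 0.656 1.125
2 3 1.029 1.003
3 3 0.914 1.116
4 3 0.934 1.127
5 3 0.924 1.143
6 3 0.925 1.148
7 3 0.924 1.151
8 3 0.923 1.153
9 3 0.923 1.153
10 3 0.923 1.154
11 5 2.423 1.154
12 5 1.361 1.904
13 -3 -4.391 1.823
14 -3 -0.218 -1.102

(exact arithmetic carried between steps; '≈' marks a value shown rounded to 6 d.p. or computed from one; I and e_prev carry over from the previous line; the table rounds u and y to 3 d.p., halves away from zero)
n=0: y=0, sp=3, e=sp−y=3; I=3, D=e−e_prev=3; u=1/2·3+0·3+1/4·3=2.25; next y=3/5·0+1/2·2.25=1.125
n=1: y=1.125, sp=3, e=sp−y=1.875; I=4.875, D=e−e_prev=-1.125; u=1/2·1.875+0·4.875+1/4·(-1.125)=0.65625; next y=3/5·1.125+1/2·0.65625=1.003125
n=2: y=1.003125, sp=3, e=sp−y=1.996875; I=6.871875, D=e−e_prev=0.121875; u=1/2·1.996875+0·6.871875+1/4·0.121875≈1.028906; next y=3/5·1.003125+1/2·1.028906≈1.116328
n=3: y≈1.116328, sp=3, e=sp−y≈1.883672; I≈8.755547, D=e−e_prev≈-0.113203; u=1/2·1.883672+0·8.755547+1/4·(-0.113203)≈0.913535; next y=3/5·1.116328+1/2·0.913535≈1.126564
n=4: y≈1.126564, sp=3, e=sp−y≈1.873436; I≈10.628982, D=e−e_prev≈-0.010236; u=1/2·1.873436+0·10.628982+1/4·(-0.010236)≈0.934159; next y=3/5·1.126564+1/2·0.934159≈1.143018
n=5: y≈1.143018, sp=3, e=sp−y≈1.856982; I≈12.485964, D=e−e_prev≈-0.016454; u=1/2·1.856982+0·12.485964+1/4·(-0.016454)≈0.924378; next y=3/5·1.143018+1/2·0.924378≈1.148000
n=6: y≈1.148000, sp=3, e=sp−y≈1.852000; I≈14.337965, D=e−e_prev≈-0.004982; u=1/2·1.852000+0·14.337965+1/4·(-0.004982)≈0.924755; next y=3/5·1.148000+1/2·0.924755≈1.151177
n=7: y≈1.151177, sp=3, e=sp−y≈1.848823; I≈16.186788, D=e−e_prev≈-0.003178; u=1/2·1.848823+0·16.186788+1/4·(-0.003178)≈0.923617; next y=3/5·1.151177+1/2·0.923617≈1.152515
n=8: y≈1.152515, sp=3, e=sp−y≈1.847485; I≈18.034273, D=e−e_prev≈-0.001338; u=1/2·1.847485+0·18.034273+1/4·(-0.001338)≈0.923408; next y=3/5·1.152515+1/2·0.923408≈1.153213
n=9: y≈1.153213, sp=3, e=sp−y≈1.846787; I≈19.881060, D=e−e_prev≈-0.000698; u=1/2·1.846787+0·19.881060+1/4·(-0.000698)≈0.923219; next y=3/5·1.153213+1/2·0.923219≈1.153537
n=10: y≈1.153537, sp=3, e=sp−y≈1.846463; I≈21.727523, D=e−e_prev≈-0.000324; u=1/2·1.846463+0·21.727523+1/4·(-0.000324)≈0.923150; next y=3/5·1.153537+1/2·0.923150≈1.153698
n=11: y≈1.153698, sp=5, e=sp−y≈3.846302; I≈25.573825, D=e−e_prev≈1.999840; u=1/2·3.846302+0·25.573825+1/4·1.999840≈2.423111; next y=3/5·1.153698+1/2·2.423111≈1.903774
n=12: y≈1.903774, sp=5, e=sp−y≈3.096226; I≈28.670051, D=e−e_prev≈-0.750077; u=1/2·3.096226+0·28.670051+1/4·(-0.750077)≈1.360594; next y=3/5·1.903774+1/2·1.360594≈1.822561
n=13: y≈1.822561, sp=-3, e=sp−y≈-4.822561; I≈23.847490, D=e−e_prev≈-7.918787; u=1/2·(-4.822561)+0·23.847490+1/4·(-7.918787)≈-4.390977; next y=3/5·1.822561+1/2·(-4.390977)≈-1.101952
n=14: y≈-1.101952, sp=-3, e=sp−y≈-1.898048; I≈21.949442, D=e−e_prev≈2.924513; u=1/2·(-1.898048)+0·21.949442+1/4·2.924513≈-0.217896; next y=3/5·(-1.101952)+1/2·(-0.217896)≈-0.770119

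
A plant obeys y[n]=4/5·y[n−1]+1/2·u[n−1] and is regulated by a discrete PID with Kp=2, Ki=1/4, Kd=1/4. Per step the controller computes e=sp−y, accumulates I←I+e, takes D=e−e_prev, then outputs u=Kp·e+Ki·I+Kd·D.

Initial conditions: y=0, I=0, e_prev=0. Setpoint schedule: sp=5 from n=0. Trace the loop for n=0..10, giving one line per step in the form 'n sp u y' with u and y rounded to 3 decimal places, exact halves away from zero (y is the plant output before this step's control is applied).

0 5 12.500 0.000
1 5 -3.125 6.250
2 5 5.156 3.438
3 5 0.117 5.328
4 5 3.025 4.321
5 5 1.322 4.970
6 5 2.324 4.637
7 5 1.745 4.871
8 5 2.090 4.770
9 5 1.894 4.861
10 5 2.014 4.836

(exact arithmetic carried between steps; '≈' marks a value shown rounded to 6 d.p. or computed from one; I and e_prev carry over from the previous line; the table rounds u and y to 3 d.p., halves away from zero)
n=0: y=0, sp=5, e=sp−y=5; I=5, D=e−e_prev=5; u=2·5+1/4·5+1/4·5=12.5; next y=4/5·0+1/2·12.5=6.25
n=1: y=6.25, sp=5, e=sp−y=-1.25; I=3.75, D=e−e_prev=-6.25; u=2·(-1.25)+1/4·3.75+1/4·(-6.25)=-3.125; next y=4/5·6.25+1/2·(-3.125)=3.4375
n=2: y=3.4375, sp=5, e=sp−y=1.5625; I=5.3125, D=e−e_prev=2.8125; u=2·1.5625+1/4·5.3125+1/4·2.8125=5.15625; next y=4/5·3.4375+1/2·5.15625=5.328125
n=3: y=5.328125, sp=5, e=sp−y=-0.328125; I=4.984375, D=e−e_prev=-1.890625; u=2·(-0.328125)+1/4·4.984375+1/4·(-1.890625)≈0.117188; next y=4/5·5.328125+1/2·0.117188≈4.321094
n=4: y≈4.321094, sp=5, e=sp−y≈0.678906; I≈5.663281, D=e−e_prev≈1.007031; u=2·0.678906+1/4·5.663281+1/4·1.007031≈3.025391; next y=4/5·4.321094+1/2·3.025391≈4.969570
n=5: y≈4.969570, sp=5, e=sp−y≈0.030430; I≈5.693711, D=e−e_prev≈-0.648477; u=2·0.030430+1/4·5.693711+1/4·(-0.648477)≈1.322168; next y=4/5·4.969570+1/2·1.322168≈4.636740
n=6: y≈4.636740, sp=5, e=sp−y≈0.363260; I≈6.056971, D=e−e_prev≈0.332830; u=2·0.363260+1/4·6.056971+1/4·0.332830≈2.323970; next y=4/5·4.636740+1/2·2.323970≈4.871377
n=7: y≈4.871377, sp=5, e=sp−y≈0.128623; I≈6.185594, D=e−e_prev≈-0.234637; u=2·0.128623+1/4·6.185594+1/4·(-0.234637)≈1.744985; next y=4/5·4.871377+1/2·1.744985≈4.769594
n=8: y≈4.769594, sp=5, e=sp−y≈0.230406; I≈6.415999, D=e−e_prev≈0.101783; u=2·0.230406+1/4·6.415999+1/4·0.101783≈2.090257; next y=4/5·4.769594+1/2·2.090257≈4.860804
n=9: y≈4.860804, sp=5, e=sp−y≈0.139196; I≈6.555196, D=e−e_prev≈-0.091210; u=2·0.139196+1/4·6.555196+1/4·(-0.091210)≈1.894389; next y=4/5·4.860804+1/2·1.894389≈4.835837
n=10: y≈4.835837, sp=5, e=sp−y≈0.164163; I≈6.719358, D=e−e_prev≈0.024967; u=2·0.164163+1/4·6.719358+1/4·0.024967≈2.014406; next y=4/5·4.835837+1/2·2.014406≈4.875873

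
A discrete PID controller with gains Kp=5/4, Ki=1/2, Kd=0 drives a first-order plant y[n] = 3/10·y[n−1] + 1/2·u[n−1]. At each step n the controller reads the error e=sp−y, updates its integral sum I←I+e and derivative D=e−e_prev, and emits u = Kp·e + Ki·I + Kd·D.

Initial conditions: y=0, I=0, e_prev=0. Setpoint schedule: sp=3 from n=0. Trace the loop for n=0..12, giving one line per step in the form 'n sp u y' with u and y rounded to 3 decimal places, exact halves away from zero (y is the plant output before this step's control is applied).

0 3 5.250 0.000
1 3 2.156 2.625
2 3 3.673 1.866
3 3 3.312 2.396
4 3 3.651 2.375
5 3 3.678 2.538
6 3 3.800 2.600
7 3 3.860 2.680
8 3 3.926 2.734
9 3 3.973 2.783
10 3 4.014 2.821
11 3 4.047 2.854
12 3 4.075 2.880

(exact arithmetic carried between steps; '≈' marks a value shown rounded to 6 d.p. or computed from one; I and e_prev carry over from the previous line; the table rounds u and y to 3 d.p., halves away from zero)
n=0: y=0, sp=3, e=sp−y=3; I=3, D=e−e_prev=3; u=5/4·3+1/2·3+0·3=5.25; next y=3/10·0+1/2·5.25=2.625
n=1: y=2.625, sp=3, e=sp−y=0.375; I=3.375, D=e−e_prev=-2.625; u=5/4·0.375+1/2·3.375+0·(-2.625)=2.15625; next y=3/10·2.625+1/2·2.15625=1.865625
n=2: y=1.865625, sp=3, e=sp−y=1.134375; I=4.509375, D=e−e_prev=0.759375; u=5/4·1.134375+1/2·4.509375+0·0.759375≈3.672656; next y=3/10·1.865625+1/2·3.672656≈2.396016
n=3: y≈2.396016, sp=3, e=sp−y≈0.603984; I≈5.113359, D=e−e_prev≈-0.530391; u=5/4·0.603984+1/2·5.113359+0·(-0.530391)≈3.311660; next y=3/10·2.396016+1/2·3.311660≈2.374635
n=4: y≈2.374635, sp=3, e=sp−y≈0.625365; I≈5.738725, D=e−e_prev≈0.021381; u=5/4·0.625365+1/2·5.738725+0·0.021381≈3.651069; next y=3/10·2.374635+1/2·3.651069≈2.537925
n=5: y≈2.537925, sp=3, e=sp−y≈0.462075; I≈6.200800, D=e−e_prev≈-0.163290; u=5/4·0.462075+1/2·6.200800+0·(-0.163290)≈3.677994; next y=3/10·2.537925+1/2·3.677994≈2.600374
n=6: y≈2.600374, sp=3, e=sp−y≈0.399626; I≈6.600425, D=e−e_prev≈-0.062450; u=5/4·0.399626+1/2·6.600425+0·(-0.062450)≈3.799745; next y=3/10·2.600374+1/2·3.799745≈2.679985
n=7: y≈2.679985, sp=3, e=sp−y≈0.320015; I≈6.920441, D=e−e_prev≈-0.079610; u=5/4·0.320015+1/2·6.920441+0·(-0.079610)≈3.860240; next y=3/10·2.679985+1/2·3.860240≈2.734115
n=8: y≈2.734115, sp=3, e=sp−y≈0.265885; I≈7.186326, D=e−e_prev≈-0.054130; u=5/4·0.265885+1/2·7.186326+0·(-0.054130)≈3.925519; next y=3/10·2.734115+1/2·3.925519≈2.782994
n=9: y≈2.782994, sp=3, e=sp−y≈0.217006; I≈7.403332, D=e−e_prev≈-0.048879; u=5/4·0.217006+1/2·7.403332+0·(-0.048879)≈3.972923; next y=3/10·2.782994+1/2·3.972923≈2.821360
n=10: y≈2.821360, sp=3, e=sp−y≈0.178640; I≈7.581972, D=e−e_prev≈-0.038366; u=5/4·0.178640+1/2·7.581972+0·(-0.038366)≈4.014286; next y=3/10·2.821360+1/2·4.014286≈2.853551
n=11: y≈2.853551, sp=3, e=sp−y≈0.146449; I≈7.728421, D=e−e_prev≈-0.032191; u=5/4·0.146449+1/2·7.728421+0·(-0.032191)≈4.047272; next y=3/10·2.853551+1/2·4.047272≈2.879701
n=12: y≈2.879701, sp=3, e=sp−y≈0.120299; I≈7.848720, D=e−e_prev≈-0.026150; u=5/4·0.120299+1/2·7.848720+0·(-0.026150)≈4.074733; next y=3/10·2.879701+1/2·4.074733≈2.901277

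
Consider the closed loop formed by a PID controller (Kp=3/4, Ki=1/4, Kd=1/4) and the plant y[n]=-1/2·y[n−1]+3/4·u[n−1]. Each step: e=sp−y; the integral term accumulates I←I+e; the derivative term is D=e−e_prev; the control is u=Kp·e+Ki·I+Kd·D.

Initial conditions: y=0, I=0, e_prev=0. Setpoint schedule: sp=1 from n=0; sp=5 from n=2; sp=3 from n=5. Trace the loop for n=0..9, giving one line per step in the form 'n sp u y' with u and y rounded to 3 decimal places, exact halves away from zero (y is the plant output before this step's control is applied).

0 1 1.250 0.000
1 1 0.078 0.938
2 5 7.013 -0.410
3 5 -0.315 5.465
4 5 11.579 -2.969
5 3 -7.459 10.169
6 3 20.592 -10.678
7 3 -20.527 20.783
8 3 41.105 -25.787
9 3 -50.227 43.722

(exact arithmetic carried between steps; '≈' marks a value shown rounded to 6 d.p. or computed from one; I and e_prev carry over from the previous line; the table rounds u and y to 3 d.p., halves away from zero)
n=0: y=0, sp=1, e=sp−y=1; I=1, D=e−e_prev=1; u=3/4·1+1/4·1+1/4·1=1.25; next y=-1/2·0+3/4·1.25=0.9375
n=1: y=0.9375, sp=1, e=sp−y=0.0625; I=1.0625, D=e−e_prev=-0.9375; u=3/4·0.0625+1/4·1.0625+1/4·(-0.9375)=0.078125; next y=-1/2·0.9375+3/4·0.078125≈-0.410156
n=2: y≈-0.410156, sp=5, e=sp−y≈5.410156; I≈6.472656, D=e−e_prev≈5.347656; u=3/4·5.410156+1/4·6.472656+1/4·5.347656≈7.012695; next y=-1/2·(-0.410156)+3/4·7.012695≈5.464600
n=3: y≈5.464600, sp=5, e=sp−y≈-0.464600; I≈6.008057, D=e−e_prev≈-5.874756; u=3/4·(-0.464600)+1/4·6.008057+1/4·(-5.874756)≈-0.315125; next y=-1/2·5.464600+3/4·(-0.315125)≈-2.968643
n=4: y≈-2.968643, sp=5, e=sp−y≈7.968643; I≈13.976700, D=e−e_prev≈8.433243; u=3/4·7.968643+1/4·13.976700+1/4·8.433243≈11.578968; next y=-1/2·(-2.968643)+3/4·11.578968≈10.168548
n=5: y≈10.168548, sp=3, e=sp−y≈-7.168548; I≈6.808152, D=e−e_prev≈-15.137191; u=3/4·(-7.168548)+1/4·6.808152+1/4·(-15.137191)≈-7.458670; next y=-1/2·10.168548+3/4·(-7.458670)≈-10.678277
n=6: y≈-10.678277, sp=3, e=sp−y≈13.678277; I≈20.486429, D=e−e_prev≈20.846824; u=3/4·13.678277+1/4·20.486429+1/4·20.846824≈20.592021; next y=-1/2·(-10.678277)+3/4·20.592021≈20.783154
n=7: y≈20.783154, sp=3, e=sp−y≈-17.783154; I≈2.703275, D=e−e_prev≈-31.461430; u=3/4·(-17.783154)+1/4·2.703275+1/4·(-31.461430)≈-20.526904; next y=-1/2·20.783154+3/4·(-20.526904)≈-25.786755
n=8: y≈-25.786755, sp=3, e=sp−y≈28.786755; I≈31.490030, D=e−e_prev≈46.569909; u=3/4·28.786755+1/4·31.490030+1/4·46.569909≈41.105051; next y=-1/2·(-25.786755)+3/4·41.105051≈43.722166
n=9: y≈43.722166, sp=3, e=sp−y≈-40.722166; I≈-9.232136, D=e−e_prev≈-69.508921; u=3/4·(-40.722166)+1/4·(-9.232136)+1/4·(-69.508921)≈-50.226889; next y=-1/2·43.722166+3/4·(-50.226889)≈-59.531249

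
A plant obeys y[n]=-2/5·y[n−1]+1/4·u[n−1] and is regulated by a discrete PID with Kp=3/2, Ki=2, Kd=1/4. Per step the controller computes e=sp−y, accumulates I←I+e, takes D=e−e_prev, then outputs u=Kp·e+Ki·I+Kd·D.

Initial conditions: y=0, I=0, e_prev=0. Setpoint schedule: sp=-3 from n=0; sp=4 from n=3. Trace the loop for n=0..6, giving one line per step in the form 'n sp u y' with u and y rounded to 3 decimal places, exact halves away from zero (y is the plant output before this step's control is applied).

(exact arithmetic carried between steps; '≈' marks a value shown rounded to 6 d.p. or computed from one; I and e_prev carry over from the previous line; the table rounds u and y to 3 d.p., halves away from zero)
n=0: y=0, sp=-3, e=sp−y=-3; I=-3, D=e−e_prev=-3; u=3/2·(-3)+2·(-3)+1/4·(-3)=-11.25; next y=-2/5·0+1/4·(-11.25)=-2.8125
n=1: y=-2.8125, sp=-3, e=sp−y=-0.1875; I=-3.1875, D=e−e_prev=2.8125; u=3/2·(-0.1875)+2·(-3.1875)+1/4·2.8125=-5.953125; next y=-2/5·(-2.8125)+1/4·(-5.953125)≈-0.363281
n=2: y≈-0.363281, sp=-3, e=sp−y≈-2.636719; I≈-5.824219, D=e−e_prev≈-2.449219; u=3/2·(-2.636719)+2·(-5.824219)+1/4·(-2.449219)≈-16.215820; next y=-2/5·(-0.363281)+1/4·(-16.215820)≈-3.908643
n=3: y≈-3.908643, sp=4, e=sp−y≈7.908643; I≈2.084424, D=e−e_prev≈10.545361; u=3/2·7.908643+2·2.084424+1/4·10.545361≈18.668152; next y=-2/5·(-3.908643)+1/4·18.668152≈6.230495
n=4: y≈6.230495, sp=4, e=sp−y≈-2.230495; I≈-0.146071, D=e−e_prev≈-10.139138; u=3/2·(-2.230495)+2·(-0.146071)+1/4·(-10.139138)≈-6.172669; next y=-2/5·6.230495+1/4·(-6.172669)≈-4.035365
n=5: y≈-4.035365, sp=4, e=sp−y≈8.035365; I≈7.889294, D=e−e_prev≈10.265860; u=3/2·8.035365+2·7.889294+1/4·10.265860≈30.398101; next y=-2/5·(-4.035365)+1/4·30.398101≈9.213671
n=6: y≈9.213671, sp=4, e=sp−y≈-5.213671; I≈2.675623, D=e−e_prev≈-13.249037; u=3/2·(-5.213671)+2·2.675623+1/4·(-13.249037)≈-5.781521; next y=-2/5·9.213671+1/4·(-5.781521)≈-5.130849

0 -3 -11.250 0.000
1 -3 -5.953 -2.813
2 -3 -16.216 -0.363
3 4 18.668 -3.909
4 4 -6.173 6.230
5 4 30.398 -4.035
6 4 -5.782 9.214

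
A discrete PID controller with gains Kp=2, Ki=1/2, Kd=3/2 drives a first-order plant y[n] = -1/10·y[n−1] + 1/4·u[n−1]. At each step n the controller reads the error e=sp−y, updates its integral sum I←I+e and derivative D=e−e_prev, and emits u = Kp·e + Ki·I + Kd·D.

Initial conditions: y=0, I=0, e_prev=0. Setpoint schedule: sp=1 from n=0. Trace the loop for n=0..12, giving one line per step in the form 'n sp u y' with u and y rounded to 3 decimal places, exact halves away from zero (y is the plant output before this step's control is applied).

0 1 4.000 0.000
1 1 -1.000 1.000
2 1 5.900 -0.350
3 1 -2.890 1.510
4 1 9.179 -0.874
5 1 -6.482 2.382
6 1 14.674 -1.859
7 1 -13.110 3.854
8 1 24.101 -3.663
9 1 -25.061 6.392
10 1 40.509 -6.904
11 1 -46.371 10.818
12 1 69.272 -12.675

(exact arithmetic carried between steps; '≈' marks a value shown rounded to 6 d.p. or computed from one; I and e_prev carry over from the previous line; the table rounds u and y to 3 d.p., halves away from zero)
n=0: y=0, sp=1, e=sp−y=1; I=1, D=e−e_prev=1; u=2·1+1/2·1+3/2·1=4; next y=-1/10·0+1/4·4=1
n=1: y=1, sp=1, e=sp−y=0; I=1, D=e−e_prev=-1; u=2·0+1/2·1+3/2·(-1)=-1; next y=-1/10·1+1/4·(-1)=-0.35
n=2: y=-0.35, sp=1, e=sp−y=1.35; I=2.35, D=e−e_prev=1.35; u=2·1.35+1/2·2.35+3/2·1.35=5.9; next y=-1/10·(-0.35)+1/4·5.9=1.51
n=3: y=1.51, sp=1, e=sp−y=-0.51; I=1.84, D=e−e_prev=-1.86; u=2·(-0.51)+1/2·1.84+3/2·(-1.86)=-2.89; next y=-1/10·1.51+1/4·(-2.89)=-0.8735
n=4: y=-0.8735, sp=1, e=sp−y=1.8735; I=3.7135, D=e−e_prev=2.3835; u=2·1.8735+1/2·3.7135+3/2·2.3835=9.179; next y=-1/10·(-0.8735)+1/4·9.179=2.3821
n=5: y=2.3821, sp=1, e=sp−y=-1.3821; I=2.3314, D=e−e_prev=-3.2556; u=2·(-1.3821)+1/2·2.3314+3/2·(-3.2556)=-6.4819; next y=-1/10·2.3821+1/4·(-6.4819)=-1.858685
n=6: y=-1.858685, sp=1, e=sp−y=2.858685; I=5.190085, D=e−e_prev=4.240785; u=2·2.858685+1/2·5.190085+3/2·4.240785=14.67359; next y=-1/10·(-1.858685)+1/4·14.67359=3.854266
n=7: y=3.854266, sp=1, e=sp−y=-2.854266; I=2.335819, D=e−e_prev=-5.712951; u=2·(-2.854266)+1/2·2.335819+3/2·(-5.712951)=-13.110049; next y=-1/10·3.854266+1/4·(-13.110049)≈-3.662939
n=8: y≈-3.662939, sp=1, e=sp−y≈4.662939; I≈6.998758, D=e−e_prev≈7.517205; u=2·4.662939+1/2·6.998758+3/2·7.517205≈24.101064; next y=-1/10·(-3.662939)+1/4·24.101064≈6.391560
n=9: y≈6.391560, sp=1, e=sp−y≈-5.391560; I≈1.607198, D=e−e_prev≈-10.054499; u=2·(-5.391560)+1/2·1.607198+3/2·(-10.054499)≈-25.061269; next y=-1/10·6.391560+1/4·(-25.061269)≈-6.904473
n=10: y≈-6.904473, sp=1, e=sp−y≈7.904473; I≈9.511671, D=e−e_prev≈13.296033; u=2·7.904473+1/2·9.511671+3/2·13.296033≈40.508832; next y=-1/10·(-6.904473)+1/4·40.508832≈10.817655
n=11: y≈10.817655, sp=1, e=sp−y≈-9.817655; I≈-0.305984, D=e−e_prev≈-17.722128; u=2·(-9.817655)+1/2·(-0.305984)+3/2·(-17.722128)≈-46.371495; next y=-1/10·10.817655+1/4·(-46.371495)≈-12.674639
n=12: y≈-12.674639, sp=1, e=sp−y≈13.674639; I≈13.368655, D=e−e_prev≈23.492294; u=2·13.674639+1/2·13.368655+3/2·23.492294≈69.272048; next y=-1/10·(-12.674639)+1/4·69.272048≈18.585476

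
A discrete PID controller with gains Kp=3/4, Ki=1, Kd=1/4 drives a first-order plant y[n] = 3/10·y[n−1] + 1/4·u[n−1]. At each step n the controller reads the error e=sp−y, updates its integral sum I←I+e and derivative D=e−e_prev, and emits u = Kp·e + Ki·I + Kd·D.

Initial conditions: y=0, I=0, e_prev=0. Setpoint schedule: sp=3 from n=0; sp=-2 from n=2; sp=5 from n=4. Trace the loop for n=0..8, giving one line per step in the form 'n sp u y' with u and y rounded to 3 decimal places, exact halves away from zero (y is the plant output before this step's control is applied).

0 3 6.000 0.000
1 3 5.250 1.500
2 -2 -3.400 1.763
3 -2 -1.679 -0.321
4 5 10.511 -0.516
5 5 8.250 2.473
6 5 10.862 2.804
7 5 11.635 3.557
8 5 12.428 3.976

(exact arithmetic carried between steps; '≈' marks a value shown rounded to 6 d.p. or computed from one; I and e_prev carry over from the previous line; the table rounds u and y to 3 d.p., halves away from zero)
n=0: y=0, sp=3, e=sp−y=3; I=3, D=e−e_prev=3; u=3/4·3+1·3+1/4·3=6; next y=3/10·0+1/4·6=1.5
n=1: y=1.5, sp=3, e=sp−y=1.5; I=4.5, D=e−e_prev=-1.5; u=3/4·1.5+1·4.5+1/4·(-1.5)=5.25; next y=3/10·1.5+1/4·5.25=1.7625
n=2: y=1.7625, sp=-2, e=sp−y=-3.7625; I=0.7375, D=e−e_prev=-5.2625; u=3/4·(-3.7625)+1·0.7375+1/4·(-5.2625)=-3.4; next y=3/10·1.7625+1/4·(-3.4)=-0.32125
n=3: y=-0.32125, sp=-2, e=sp−y=-1.67875; I=-0.94125, D=e−e_prev=2.08375; u=3/4·(-1.67875)+1·(-0.94125)+1/4·2.08375=-1.679375; next y=3/10·(-0.32125)+1/4·(-1.679375)≈-0.516219
n=4: y≈-0.516219, sp=5, e=sp−y≈5.516219; I≈4.574969, D=e−e_prev≈7.194969; u=3/4·5.516219+1·4.574969+1/4·7.194969≈10.510875; next y=3/10·(-0.516219)+1/4·10.510875≈2.472853
n=5: y≈2.472853, sp=5, e=sp−y≈2.527147; I≈7.102116, D=e−e_prev≈-2.989072; u=3/4·2.527147+1·7.102116+1/4·(-2.989072)≈8.250208; next y=3/10·2.472853+1/4·8.250208≈2.804408
n=6: y≈2.804408, sp=5, e=sp−y≈2.195592; I≈9.297708, D=e−e_prev≈-0.331555; u=3/4·2.195592+1·9.297708+1/4·(-0.331555)≈10.861513; next y=3/10·2.804408+1/4·10.861513≈3.556701
n=7: y≈3.556701, sp=5, e=sp−y≈1.443299; I≈10.741007, D=e−e_prev≈-0.752293; u=3/4·1.443299+1·10.741007+1/4·(-0.752293)≈11.635408; next y=3/10·3.556701+1/4·11.635408≈3.975862
n=8: y≈3.975862, sp=5, e=sp−y≈1.024138; I≈11.765145, D=e−e_prev≈-0.419162; u=3/4·1.024138+1·11.765145+1/4·(-0.419162)≈12.428458; next y=3/10·3.975862+1/4·12.428458≈4.299873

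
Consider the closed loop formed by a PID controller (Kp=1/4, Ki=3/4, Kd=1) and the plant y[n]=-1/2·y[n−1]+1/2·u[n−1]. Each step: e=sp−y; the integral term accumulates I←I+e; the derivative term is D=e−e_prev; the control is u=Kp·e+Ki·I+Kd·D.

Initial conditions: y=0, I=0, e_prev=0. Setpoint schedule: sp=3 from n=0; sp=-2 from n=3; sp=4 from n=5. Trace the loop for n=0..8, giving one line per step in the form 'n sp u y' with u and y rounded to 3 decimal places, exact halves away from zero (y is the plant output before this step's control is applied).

(exact arithmetic carried between steps; '≈' marks a value shown rounded to 6 d.p. or computed from one; I and e_prev carry over from the previous line; the table rounds u and y to 3 d.p., halves away from zero)
n=0: y=0, sp=3, e=sp−y=3; I=3, D=e−e_prev=3; u=1/4·3+3/4·3+1·3=6; next y=-1/2·0+1/2·6=3
n=1: y=3, sp=3, e=sp−y=0; I=3, D=e−e_prev=-3; u=1/4·0+3/4·3+1·(-3)=-0.75; next y=-1/2·3+1/2·(-0.75)=-1.875
n=2: y=-1.875, sp=3, e=sp−y=4.875; I=7.875, D=e−e_prev=4.875; u=1/4·4.875+3/4·7.875+1·4.875=12; next y=-1/2·(-1.875)+1/2·12=6.9375
n=3: y=6.9375, sp=-2, e=sp−y=-8.9375; I=-1.0625, D=e−e_prev=-13.8125; u=1/4·(-8.9375)+3/4·(-1.0625)+1·(-13.8125)=-16.84375; next y=-1/2·6.9375+1/2·(-16.84375)=-11.890625
n=4: y=-11.890625, sp=-2, e=sp−y=9.890625; I=8.828125, D=e−e_prev=18.828125; u=1/4·9.890625+3/4·8.828125+1·18.828125=27.921875; next y=-1/2·(-11.890625)+1/2·27.921875=19.90625
n=5: y=19.90625, sp=4, e=sp−y=-15.90625; I=-7.078125, D=e−e_prev=-25.796875; u=1/4·(-15.90625)+3/4·(-7.078125)+1·(-25.796875)≈-35.082031; next y=-1/2·19.90625+1/2·(-35.082031)≈-27.494141
n=6: y≈-27.494141, sp=4, e=sp−y≈31.494141; I≈24.416016, D=e−e_prev≈47.400391; u=1/4·31.494141+3/4·24.416016+1·47.400391≈73.585938; next y=-1/2·(-27.494141)+1/2·73.585938≈50.540039
n=7: y≈50.540039, sp=4, e=sp−y≈-46.540039; I≈-22.124023, D=e−e_prev≈-78.034180; u=1/4·(-46.540039)+3/4·(-22.124023)+1·(-78.034180)≈-106.262207; next y=-1/2·50.540039+1/2·(-106.262207)≈-78.401123
n=8: y≈-78.401123, sp=4, e=sp−y≈82.401123; I≈60.277100, D=e−e_prev≈128.941162; u=1/4·82.401123+3/4·60.277100+1·128.941162≈194.749268; next y=-1/2·(-78.401123)+1/2·194.749268≈136.575195

0 3 6.000 0.000
1 3 -0.750 3.000
2 3 12.000 -1.875
3 -2 -16.844 6.938
4 -2 27.922 -11.891
5 4 -35.082 19.906
6 4 73.586 -27.494
7 4 -106.262 50.540
8 4 194.749 -78.401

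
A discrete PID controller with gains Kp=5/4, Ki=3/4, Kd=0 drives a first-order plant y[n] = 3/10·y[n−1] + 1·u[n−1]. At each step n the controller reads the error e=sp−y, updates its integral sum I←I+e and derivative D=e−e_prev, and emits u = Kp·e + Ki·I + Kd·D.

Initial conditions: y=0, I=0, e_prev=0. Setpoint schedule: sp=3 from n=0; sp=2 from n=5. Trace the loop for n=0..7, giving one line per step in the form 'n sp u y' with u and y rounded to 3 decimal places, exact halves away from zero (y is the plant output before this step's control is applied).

0 3 6.000 0.000
1 3 -3.750 6.000
2 3 9.900 -1.950
3 3 -8.918 9.315
4 3 17.222 -6.123
5 2 -20.952 15.385
6 2 32.453 -16.337
7 2 -41.571 27.552

(exact arithmetic carried between steps; '≈' marks a value shown rounded to 6 d.p. or computed from one; I and e_prev carry over from the previous line; the table rounds u and y to 3 d.p., halves away from zero)
n=0: y=0, sp=3, e=sp−y=3; I=3, D=e−e_prev=3; u=5/4·3+3/4·3+0·3=6; next y=3/10·0+1·6=6
n=1: y=6, sp=3, e=sp−y=-3; I=0, D=e−e_prev=-6; u=5/4·(-3)+3/4·0+0·(-6)=-3.75; next y=3/10·6+1·(-3.75)=-1.95
n=2: y=-1.95, sp=3, e=sp−y=4.95; I=4.95, D=e−e_prev=7.95; u=5/4·4.95+3/4·4.95+0·7.95=9.9; next y=3/10·(-1.95)+1·9.9=9.315
n=3: y=9.315, sp=3, e=sp−y=-6.315; I=-1.365, D=e−e_prev=-11.265; u=5/4·(-6.315)+3/4·(-1.365)+0·(-11.265)=-8.9175; next y=3/10·9.315+1·(-8.9175)=-6.123
n=4: y=-6.123, sp=3, e=sp−y=9.123; I=7.758, D=e−e_prev=15.438; u=5/4·9.123+3/4·7.758+0·15.438=17.22225; next y=3/10·(-6.123)+1·17.22225=15.38535
n=5: y=15.38535, sp=2, e=sp−y=-13.38535; I=-5.62735, D=e−e_prev=-22.50835; u=5/4·(-13.38535)+3/4·(-5.62735)+0·(-22.50835)=-20.9522; next y=3/10·15.38535+1·(-20.9522)=-16.336595
n=6: y=-16.336595, sp=2, e=sp−y=18.336595; I=12.709245, D=e−e_prev=31.721945; u=5/4·18.336595+3/4·12.709245+0·31.721945≈32.452678; next y=3/10·(-16.336595)+1·32.452678≈27.551699
n=7: y=27.551699, sp=2, e=sp−y=-25.551699; I=-12.842454, D=e−e_prev=-43.888294; u=5/4·(-25.551699)+3/4·(-12.842454)+0·(-43.888294)≈-41.571464; next y=3/10·27.551699+1·(-41.571464)≈-33.305955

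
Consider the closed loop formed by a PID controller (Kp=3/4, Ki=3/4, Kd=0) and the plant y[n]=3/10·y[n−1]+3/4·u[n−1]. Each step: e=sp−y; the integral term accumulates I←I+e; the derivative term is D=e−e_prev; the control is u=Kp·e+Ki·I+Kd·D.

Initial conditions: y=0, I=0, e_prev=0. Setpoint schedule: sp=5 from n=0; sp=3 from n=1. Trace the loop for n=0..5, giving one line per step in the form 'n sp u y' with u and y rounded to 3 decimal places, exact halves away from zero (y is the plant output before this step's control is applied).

0 5 7.500 0.000
1 3 -0.188 5.625
2 3 3.961 1.547
3 3 2.219 3.435
4 3 3.003 2.695
5 3 2.683 3.061

(exact arithmetic carried between steps; '≈' marks a value shown rounded to 6 d.p. or computed from one; I and e_prev carry over from the previous line; the table rounds u and y to 3 d.p., halves away from zero)
n=0: y=0, sp=5, e=sp−y=5; I=5, D=e−e_prev=5; u=3/4·5+3/4·5+0·5=7.5; next y=3/10·0+3/4·7.5=5.625
n=1: y=5.625, sp=3, e=sp−y=-2.625; I=2.375, D=e−e_prev=-7.625; u=3/4·(-2.625)+3/4·2.375+0·(-7.625)=-0.1875; next y=3/10·5.625+3/4·(-0.1875)=1.546875
n=2: y=1.546875, sp=3, e=sp−y=1.453125; I=3.828125, D=e−e_prev=4.078125; u=3/4·1.453125+3/4·3.828125+0·4.078125≈3.960938; next y=3/10·1.546875+3/4·3.960938≈3.434766
n=3: y≈3.434766, sp=3, e=sp−y≈-0.434766; I≈3.393359, D=e−e_prev≈-1.887891; u=3/4·(-0.434766)+3/4·3.393359+0·(-1.887891)≈2.218945; next y=3/10·3.434766+3/4·2.218945≈2.694639
n=4: y≈2.694639, sp=3, e=sp−y≈0.305361; I≈3.698721, D=e−e_prev≈0.740127; u=3/4·0.305361+3/4·3.698721+0·0.740127≈3.003062; next y=3/10·2.694639+3/4·3.003062≈3.060688
n=5: y≈3.060688, sp=3, e=sp−y≈-0.060688; I≈3.638033, D=e−e_prev≈-0.366049; u=3/4·(-0.060688)+3/4·3.638033+0·(-0.366049)≈2.683009; next y=3/10·3.060688+3/4·2.683009≈2.930463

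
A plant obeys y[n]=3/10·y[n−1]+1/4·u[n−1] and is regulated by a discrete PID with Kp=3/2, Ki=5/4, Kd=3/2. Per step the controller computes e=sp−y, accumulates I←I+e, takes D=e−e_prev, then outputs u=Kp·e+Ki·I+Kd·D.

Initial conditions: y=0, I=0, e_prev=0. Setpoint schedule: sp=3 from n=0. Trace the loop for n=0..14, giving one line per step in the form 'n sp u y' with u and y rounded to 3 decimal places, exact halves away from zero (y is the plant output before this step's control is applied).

0 3 12.750 0.000
1 3 -1.547 3.188
2 3 14.126 0.570
3 3 -0.077 3.702
4 3 14.841 1.091
5 3 0.788 4.038
6 3 15.085 1.408
7 3 1.293 4.194
8 3 15.082 1.581
9 3 1.617 4.245
10 3 14.966 1.678
11 3 1.858 4.245
12 3 14.807 1.738
13 3 2.062 4.223
14 3 14.634 1.782

(exact arithmetic carried between steps; '≈' marks a value shown rounded to 6 d.p. or computed from one; I and e_prev carry over from the previous line; the table rounds u and y to 3 d.p., halves away from zero)
n=0: y=0, sp=3, e=sp−y=3; I=3, D=e−e_prev=3; u=3/2·3+5/4·3+3/2·3=12.75; next y=3/10·0+1/4·12.75=3.1875
n=1: y=3.1875, sp=3, e=sp−y=-0.1875; I=2.8125, D=e−e_prev=-3.1875; u=3/2·(-0.1875)+5/4·2.8125+3/2·(-3.1875)=-1.546875; next y=3/10·3.1875+1/4·(-1.546875)≈0.569531
n=2: y≈0.569531, sp=3, e=sp−y≈2.430469; I≈5.242969, D=e−e_prev≈2.617969; u=3/2·2.430469+5/4·5.242969+3/2·2.617969≈14.126367; next y=3/10·0.569531+1/4·14.126367≈3.702451
n=3: y≈3.702451, sp=3, e=sp−y≈-0.702451; I≈4.540518, D=e−e_prev≈-3.132920; u=3/2·(-0.702451)+5/4·4.540518+3/2·(-3.132920)≈-0.077410; next y=3/10·3.702451+1/4·(-0.077410)≈1.091383
n=4: y≈1.091383, sp=3, e=sp−y≈1.908617; I≈6.449135, D=e−e_prev≈2.611068; u=3/2·1.908617+5/4·6.449135+3/2·2.611068≈14.840946; next y=3/10·1.091383+1/4·14.840946≈4.037651
n=5: y≈4.037651, sp=3, e=sp−y≈-1.037651; I≈5.411483, D=e−e_prev≈-2.946269; u=3/2·(-1.037651)+5/4·5.411483+3/2·(-2.946269)≈0.788474; next y=3/10·4.037651+1/4·0.788474≈1.408414
n=6: y≈1.408414, sp=3, e=sp−y≈1.591586; I≈7.003069, D=e−e_prev≈2.629237; u=3/2·1.591586+5/4·7.003069+3/2·2.629237≈15.085072; next y=3/10·1.408414+1/4·15.085072≈4.193792
n=7: y≈4.193792, sp=3, e=sp−y≈-1.193792; I≈5.809277, D=e−e_prev≈-2.785378; u=3/2·(-1.193792)+5/4·5.809277+3/2·(-2.785378)≈1.292841; next y=3/10·4.193792+1/4·1.292841≈1.581348
n=8: y≈1.581348, sp=3, e=sp−y≈1.418652; I≈7.227929, D=e−e_prev≈2.612444; u=3/2·1.418652+5/4·7.227929+3/2·2.612444≈15.081556; next y=3/10·1.581348+1/4·15.081556≈4.244793
n=9: y≈4.244793, sp=3, e=sp−y≈-1.244793; I≈5.983136, D=e−e_prev≈-2.663446; u=3/2·(-1.244793)+5/4·5.983136+3/2·(-2.663446)≈1.616561; next y=3/10·4.244793+1/4·1.616561≈1.677578
n=10: y≈1.677578, sp=3, e=sp−y≈1.322422; I≈7.305557, D=e−e_prev≈2.567215; u=3/2·1.322422+5/4·7.305557+3/2·2.567215≈14.966402; next y=3/10·1.677578+1/4·14.966402≈4.244874
n=11: y≈4.244874, sp=3, e=sp−y≈-1.244874; I≈6.060683, D=e−e_prev≈-2.567296; u=3/2·(-1.244874)+5/4·6.060683+3/2·(-2.567296)≈1.857600; next y=3/10·4.244874+1/4·1.857600≈1.737862
n=12: y≈1.737862, sp=3, e=sp−y≈1.262138; I≈7.322821, D=e−e_prev≈2.507012; u=3/2·1.262138+5/4·7.322821+3/2·2.507012≈14.807251; next y=3/10·1.737862+1/4·14.807251≈4.223171
n=13: y≈4.223171, sp=3, e=sp−y≈-1.223171; I≈6.099650, D=e−e_prev≈-2.485309; u=3/2·(-1.223171)+5/4·6.099650+3/2·(-2.485309)≈2.061841; next y=3/10·4.223171+1/4·2.061841≈1.782412
n=14: y≈1.782412, sp=3, e=sp−y≈1.217588; I≈7.317238, D=e−e_prev≈2.440760; u=3/2·1.217588+5/4·7.317238+3/2·2.440760≈14.634069; next y=3/10·1.782412+1/4·14.634069≈4.193241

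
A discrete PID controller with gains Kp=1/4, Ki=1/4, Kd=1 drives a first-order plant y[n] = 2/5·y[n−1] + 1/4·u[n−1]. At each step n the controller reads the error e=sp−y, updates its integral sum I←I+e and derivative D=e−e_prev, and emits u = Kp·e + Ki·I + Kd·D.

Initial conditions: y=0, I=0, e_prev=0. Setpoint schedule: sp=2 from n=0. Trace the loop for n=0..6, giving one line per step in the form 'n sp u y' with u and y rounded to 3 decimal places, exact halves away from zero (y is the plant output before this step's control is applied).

0 2 3.000 0.000
1 2 0.375 0.750
2 2 1.972 0.394
3 2 1.632 0.650
4 2 2.200 0.668
5 2 2.327 0.817
6 2 2.634 0.909

(exact arithmetic carried between steps; '≈' marks a value shown rounded to 6 d.p. or computed from one; I and e_prev carry over from the previous line; the table rounds u and y to 3 d.p., halves away from zero)
n=0: y=0, sp=2, e=sp−y=2; I=2, D=e−e_prev=2; u=1/4·2+1/4·2+1·2=3; next y=2/5·0+1/4·3=0.75
n=1: y=0.75, sp=2, e=sp−y=1.25; I=3.25, D=e−e_prev=-0.75; u=1/4·1.25+1/4·3.25+1·(-0.75)=0.375; next y=2/5·0.75+1/4·0.375=0.39375
n=2: y=0.39375, sp=2, e=sp−y=1.60625; I=4.85625, D=e−e_prev=0.35625; u=1/4·1.60625+1/4·4.85625+1·0.35625=1.971875; next y=2/5·0.39375+1/4·1.971875≈0.650469
n=3: y≈0.650469, sp=2, e=sp−y≈1.349531; I≈6.205781, D=e−e_prev≈-0.256719; u=1/4·1.349531+1/4·6.205781+1·(-0.256719)≈1.632109; next y=2/5·0.650469+1/4·1.632109≈0.668215
n=4: y≈0.668215, sp=2, e=sp−y≈1.331785; I≈7.537566, D=e−e_prev≈-0.017746; u=1/4·1.331785+1/4·7.537566+1·(-0.017746)≈2.199592; next y=2/5·0.668215+1/4·2.199592≈0.817184
n=5: y≈0.817184, sp=2, e=sp−y≈1.182816; I≈8.720383, D=e−e_prev≈-0.148969; u=1/4·1.182816+1/4·8.720383+1·(-0.148969)≈2.326831; next y=2/5·0.817184+1/4·2.326831≈0.908581
n=6: y≈0.908581, sp=2, e=sp−y≈1.091419; I≈9.811801, D=e−e_prev≈-0.091397; u=1/4·1.091419+1/4·9.811801+1·(-0.091397)≈2.634408; next y=2/5·0.908581+1/4·2.634408≈1.022034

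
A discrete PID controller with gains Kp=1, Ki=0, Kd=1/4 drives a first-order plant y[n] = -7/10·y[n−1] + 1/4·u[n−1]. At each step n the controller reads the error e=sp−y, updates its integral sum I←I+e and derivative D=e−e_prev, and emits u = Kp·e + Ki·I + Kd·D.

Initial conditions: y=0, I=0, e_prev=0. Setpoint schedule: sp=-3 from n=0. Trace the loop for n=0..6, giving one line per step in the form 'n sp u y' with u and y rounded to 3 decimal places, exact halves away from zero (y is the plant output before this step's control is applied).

0 -3 -3.750 0.000
1 -3 -1.828 -0.938
2 -3 -3.483 0.199
3 -3 -1.687 -1.010
4 -3 -3.609 0.285
5 -3 -1.551 -1.102
6 -3 -3.755 0.384

(exact arithmetic carried between steps; '≈' marks a value shown rounded to 6 d.p. or computed from one; I and e_prev carry over from the previous line; the table rounds u and y to 3 d.p., halves away from zero)
n=0: y=0, sp=-3, e=sp−y=-3; I=-3, D=e−e_prev=-3; u=1·(-3)+0·(-3)+1/4·(-3)=-3.75; next y=-7/10·0+1/4·(-3.75)=-0.9375
n=1: y=-0.9375, sp=-3, e=sp−y=-2.0625; I=-5.0625, D=e−e_prev=0.9375; u=1·(-2.0625)+0·(-5.0625)+1/4·0.9375=-1.828125; next y=-7/10·(-0.9375)+1/4·(-1.828125)≈0.199219
n=2: y≈0.199219, sp=-3, e=sp−y≈-3.199219; I≈-8.261719, D=e−e_prev≈-1.136719; u=1·(-3.199219)+0·(-8.261719)+1/4·(-1.136719)≈-3.483398; next y=-7/10·0.199219+1/4·(-3.483398)≈-1.010303
n=3: y≈-1.010303, sp=-3, e=sp−y≈-1.989697; I≈-10.251416, D=e−e_prev≈1.209521; u=1·(-1.989697)+0·(-10.251416)+1/4·1.209521≈-1.687317; next y=-7/10·(-1.010303)+1/4·(-1.687317)≈0.285383
n=4: y≈0.285383, sp=-3, e=sp−y≈-3.285383; I≈-13.536799, D=e−e_prev≈-1.295685; u=1·(-3.285383)+0·(-13.536799)+1/4·(-1.295685)≈-3.609304; next y=-7/10·0.285383+1/4·(-3.609304)≈-1.102094
n=5: y≈-1.102094, sp=-3, e=sp−y≈-1.897906; I≈-15.434705, D=e−e_prev≈1.387477; u=1·(-1.897906)+0·(-15.434705)+1/4·1.387477≈-1.551037; next y=-7/10·(-1.102094)+1/4·(-1.551037)≈0.383706
n=6: y≈0.383706, sp=-3, e=sp−y≈-3.383706; I≈-18.818411, D=e−e_prev≈-1.485800; u=1·(-3.383706)+0·(-18.818411)+1/4·(-1.485800)≈-3.755157; next y=-7/10·0.383706+1/4·(-3.755157)≈-1.207384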